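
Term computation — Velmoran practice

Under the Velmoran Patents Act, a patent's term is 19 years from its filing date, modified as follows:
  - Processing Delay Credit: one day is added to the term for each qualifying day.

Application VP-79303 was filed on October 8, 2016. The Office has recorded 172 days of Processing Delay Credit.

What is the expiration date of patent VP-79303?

2036-03-28

Base term: filing date + 19 years → 8 October 2035.
Processing Delay Credit: +172 days → 28 March 2036.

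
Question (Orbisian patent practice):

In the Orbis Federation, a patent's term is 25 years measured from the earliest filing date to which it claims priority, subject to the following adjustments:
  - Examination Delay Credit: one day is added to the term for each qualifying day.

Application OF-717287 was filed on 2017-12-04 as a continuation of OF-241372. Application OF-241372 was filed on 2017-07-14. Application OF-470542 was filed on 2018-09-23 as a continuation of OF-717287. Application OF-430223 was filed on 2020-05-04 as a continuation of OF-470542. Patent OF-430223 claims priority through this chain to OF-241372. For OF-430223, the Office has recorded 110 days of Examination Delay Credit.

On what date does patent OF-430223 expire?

November 1, 2042

Earliest priority filing: 14 July 2017.
Base term: 14 July 2017 + 25 years → 14 July 2042.
Examination Delay Credit: +110 days → 1 November 2042.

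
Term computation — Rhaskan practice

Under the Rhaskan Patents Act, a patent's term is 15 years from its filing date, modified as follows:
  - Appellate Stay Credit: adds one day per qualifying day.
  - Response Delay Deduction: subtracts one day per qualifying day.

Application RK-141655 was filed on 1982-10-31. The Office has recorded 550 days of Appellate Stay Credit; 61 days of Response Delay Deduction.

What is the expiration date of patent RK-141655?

1999-03-04

Base term: filing date + 15 years → 31 October 1997.
Appellate Stay Credit: +550 days → 4 May 1999.
Response Delay Deduction: −61 days → 4 March 1999.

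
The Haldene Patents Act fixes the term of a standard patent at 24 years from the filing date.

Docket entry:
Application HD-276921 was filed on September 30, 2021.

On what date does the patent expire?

Filing date + 24 years → 30 September 2045.

2045-09-30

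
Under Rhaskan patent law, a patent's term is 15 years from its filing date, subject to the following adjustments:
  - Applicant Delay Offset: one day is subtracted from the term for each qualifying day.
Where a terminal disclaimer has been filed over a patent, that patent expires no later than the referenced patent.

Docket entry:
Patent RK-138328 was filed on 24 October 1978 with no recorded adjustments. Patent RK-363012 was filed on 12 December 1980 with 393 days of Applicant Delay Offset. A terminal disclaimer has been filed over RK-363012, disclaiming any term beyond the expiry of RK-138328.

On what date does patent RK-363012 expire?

October 24, 1993

Natural term of RK-363012:
  Base: filing + 15 years → 12 December 1995.
  Applicant Delay Offset: −393 days → 14 November 1994.
Expiry of referenced patent RK-138328:
  Base: filing + 15 years → 24 October 1993.
Terminal disclaimer: RK-363012 expires on the earlier of 14 November 1994 and 24 October 1993.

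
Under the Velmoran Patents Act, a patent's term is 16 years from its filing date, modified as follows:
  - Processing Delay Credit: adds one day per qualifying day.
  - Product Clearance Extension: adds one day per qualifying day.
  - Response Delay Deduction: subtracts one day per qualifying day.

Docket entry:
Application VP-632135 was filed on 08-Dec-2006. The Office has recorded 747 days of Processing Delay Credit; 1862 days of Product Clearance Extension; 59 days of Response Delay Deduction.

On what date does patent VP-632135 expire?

December 1, 2029

Base term: filing date + 16 years → 8 December 2022.
Processing Delay Credit: +747 days → 24 December 2024.
Product Clearance Extension: +1862 days → 29 January 2030.
Response Delay Deduction: −59 days → 1 December 2029.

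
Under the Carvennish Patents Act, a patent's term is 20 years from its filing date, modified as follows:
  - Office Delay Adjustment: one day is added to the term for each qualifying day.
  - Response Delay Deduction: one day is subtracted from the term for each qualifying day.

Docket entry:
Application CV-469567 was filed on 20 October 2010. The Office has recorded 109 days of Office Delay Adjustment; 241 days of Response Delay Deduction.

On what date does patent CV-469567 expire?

Base term: filing date + 20 years → 20 October 2030.
Office Delay Adjustment: +109 days → 6 February 2031.
Response Delay Deduction: −241 days → 10 June 2030.

June 10, 2030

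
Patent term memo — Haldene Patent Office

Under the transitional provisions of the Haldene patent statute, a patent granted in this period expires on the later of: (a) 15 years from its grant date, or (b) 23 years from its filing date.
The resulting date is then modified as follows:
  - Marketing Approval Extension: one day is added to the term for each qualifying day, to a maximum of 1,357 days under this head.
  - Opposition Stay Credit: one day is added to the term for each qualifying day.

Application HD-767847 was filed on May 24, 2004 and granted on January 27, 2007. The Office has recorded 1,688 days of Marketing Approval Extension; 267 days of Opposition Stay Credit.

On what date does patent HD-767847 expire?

(a) grant + 15 years → 27 January 2022.
(b) filing + 23 years → 24 May 2027.
Later of the two: 24 May 2027.
Marketing Approval Extension: 1688 days claimed exceeds the 1357-day cap, so +1357 days → 9 February 2031.
Opposition Stay Credit: +267 days → 3 November 2031.

November 3, 2031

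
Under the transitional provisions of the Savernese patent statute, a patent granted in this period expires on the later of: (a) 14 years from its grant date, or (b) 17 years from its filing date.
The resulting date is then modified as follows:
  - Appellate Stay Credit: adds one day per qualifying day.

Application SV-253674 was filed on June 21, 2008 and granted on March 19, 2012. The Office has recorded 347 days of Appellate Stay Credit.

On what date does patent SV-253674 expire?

(a) grant + 14 years → 19 March 2026.
(b) filing + 17 years → 21 June 2025.
Later of the two: 19 March 2026.
Appellate Stay Credit: +347 days → 1 March 2027.

2027-03-01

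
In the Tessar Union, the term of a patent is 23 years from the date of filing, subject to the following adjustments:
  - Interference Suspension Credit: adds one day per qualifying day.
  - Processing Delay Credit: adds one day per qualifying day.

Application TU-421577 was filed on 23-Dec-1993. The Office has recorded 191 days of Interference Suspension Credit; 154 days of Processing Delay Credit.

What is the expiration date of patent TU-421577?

Base term: filing date + 23 years → 23 December 2016.
Interference Suspension Credit: +191 days → 2 July 2017.
Processing Delay Credit: +154 days → 3 December 2017.

2017-12-03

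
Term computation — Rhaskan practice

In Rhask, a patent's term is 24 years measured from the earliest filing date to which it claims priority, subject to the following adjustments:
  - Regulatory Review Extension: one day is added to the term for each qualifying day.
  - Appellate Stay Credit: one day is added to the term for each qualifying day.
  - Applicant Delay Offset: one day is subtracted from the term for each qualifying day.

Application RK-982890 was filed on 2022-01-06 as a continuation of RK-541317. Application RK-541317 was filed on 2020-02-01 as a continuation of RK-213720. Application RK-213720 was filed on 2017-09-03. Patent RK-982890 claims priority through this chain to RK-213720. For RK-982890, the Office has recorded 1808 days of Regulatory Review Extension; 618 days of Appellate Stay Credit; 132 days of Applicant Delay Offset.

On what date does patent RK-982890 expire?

Earliest priority filing: 3 September 2017.
Base term: 3 September 2017 + 24 years → 3 September 2041.
Regulatory Review Extension: +1808 days → 16 August 2046.
Appellate Stay Credit: +618 days → 25 April 2048.
Applicant Delay Offset: −132 days → 15 December 2047.

December 15, 2047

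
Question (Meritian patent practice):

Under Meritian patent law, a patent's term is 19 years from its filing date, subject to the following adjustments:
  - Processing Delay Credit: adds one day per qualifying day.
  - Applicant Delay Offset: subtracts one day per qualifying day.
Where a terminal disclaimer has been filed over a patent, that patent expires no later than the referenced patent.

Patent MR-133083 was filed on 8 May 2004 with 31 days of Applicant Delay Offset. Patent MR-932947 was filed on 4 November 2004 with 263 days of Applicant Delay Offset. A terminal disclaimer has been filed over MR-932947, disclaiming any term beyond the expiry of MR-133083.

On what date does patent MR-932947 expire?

Natural term of MR-932947:
  Base: filing + 19 years → 4 November 2023.
  Applicant Delay Offset: −263 days → 14 February 2023.
Expiry of referenced patent MR-133083:
  Base: filing + 19 years → 8 May 2023.
  Applicant Delay Offset: −31 days → 7 April 2023.
Terminal disclaimer: MR-932947 expires on the earlier of 14 February 2023 and 7 April 2023.

2023-02-14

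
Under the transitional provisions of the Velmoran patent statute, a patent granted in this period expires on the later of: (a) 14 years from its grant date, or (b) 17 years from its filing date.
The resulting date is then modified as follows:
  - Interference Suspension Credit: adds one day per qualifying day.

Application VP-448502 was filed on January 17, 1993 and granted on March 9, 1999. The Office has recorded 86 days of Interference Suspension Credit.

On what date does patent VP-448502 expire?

2013-06-03

(a) grant + 14 years → 9 March 2013.
(b) filing + 17 years → 17 January 2010.
Later of the two: 9 March 2013.
Interference Suspension Credit: +86 days → 3 June 2013.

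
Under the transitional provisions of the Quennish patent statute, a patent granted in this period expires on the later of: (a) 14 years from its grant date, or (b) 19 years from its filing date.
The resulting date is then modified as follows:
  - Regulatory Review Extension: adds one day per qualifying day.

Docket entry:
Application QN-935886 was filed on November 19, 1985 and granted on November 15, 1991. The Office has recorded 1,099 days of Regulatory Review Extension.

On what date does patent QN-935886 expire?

2008-11-18

(a) grant + 14 years → 15 November 2005.
(b) filing + 19 years → 19 November 2004.
Later of the two: 15 November 2005.
Regulatory Review Extension: +1099 days → 18 November 2008.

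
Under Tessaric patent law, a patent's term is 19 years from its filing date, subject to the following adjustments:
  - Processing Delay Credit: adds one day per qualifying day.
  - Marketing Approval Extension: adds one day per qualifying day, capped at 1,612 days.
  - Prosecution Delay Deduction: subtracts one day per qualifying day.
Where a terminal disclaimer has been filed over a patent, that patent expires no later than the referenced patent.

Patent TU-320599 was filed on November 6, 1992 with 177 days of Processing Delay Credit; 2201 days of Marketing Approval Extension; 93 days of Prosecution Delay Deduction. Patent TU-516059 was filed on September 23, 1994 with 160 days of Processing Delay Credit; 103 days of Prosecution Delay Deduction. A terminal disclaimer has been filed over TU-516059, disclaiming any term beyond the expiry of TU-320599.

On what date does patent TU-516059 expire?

Natural term of TU-516059:
  Base: filing + 19 years → 23 September 2013.
  Processing Delay Credit: +160 days → 2 March 2014.
  Prosecution Delay Deduction: −103 days → 19 November 2013.
Expiry of referenced patent TU-320599:
  Base: filing + 19 years → 6 November 2011.
  Processing Delay Credit: +177 days → 1 May 2012.
  Marketing Approval Extension: 2201 days claimed exceeds the 1612-day cap, so +1612 days → 29 September 2016.
  Prosecution Delay Deduction: −93 days → 28 June 2016.
Terminal disclaimer: TU-516059 expires on the earlier of 19 November 2013 and 28 June 2016.

November 19, 2013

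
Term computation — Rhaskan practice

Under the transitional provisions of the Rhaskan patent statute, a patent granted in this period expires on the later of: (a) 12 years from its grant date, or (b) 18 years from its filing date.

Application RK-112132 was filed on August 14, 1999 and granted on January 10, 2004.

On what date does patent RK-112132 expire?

(a) grant + 12 years → 10 January 2016.
(b) filing + 18 years → 14 August 2017.
Later of the two: 14 August 2017.

August 14, 2017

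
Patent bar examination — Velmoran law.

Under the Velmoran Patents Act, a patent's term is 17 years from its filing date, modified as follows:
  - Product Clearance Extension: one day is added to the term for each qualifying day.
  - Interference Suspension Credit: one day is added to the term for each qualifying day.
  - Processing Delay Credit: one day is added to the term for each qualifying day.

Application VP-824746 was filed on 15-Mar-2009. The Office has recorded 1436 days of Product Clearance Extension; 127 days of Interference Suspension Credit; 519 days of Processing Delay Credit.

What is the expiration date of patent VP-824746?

Base term: filing date + 17 years → 15 March 2026.
Product Clearance Extension: +1436 days → 18 February 2030.
Interference Suspension Credit: +127 days → 25 June 2030.
Processing Delay Credit: +519 days → 26 November 2031.

November 26, 2031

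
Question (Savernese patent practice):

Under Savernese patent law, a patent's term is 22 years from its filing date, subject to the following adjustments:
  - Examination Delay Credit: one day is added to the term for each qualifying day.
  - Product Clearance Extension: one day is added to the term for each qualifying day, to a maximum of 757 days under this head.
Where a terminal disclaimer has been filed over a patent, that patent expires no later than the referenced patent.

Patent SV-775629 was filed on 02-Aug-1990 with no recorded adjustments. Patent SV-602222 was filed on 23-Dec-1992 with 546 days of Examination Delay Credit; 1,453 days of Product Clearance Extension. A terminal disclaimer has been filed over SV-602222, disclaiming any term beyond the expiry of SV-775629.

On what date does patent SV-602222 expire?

August 2, 2012

Natural term of SV-602222:
  Base: filing + 22 years → 23 December 2014.
  Examination Delay Credit: +546 days → 21 June 2016.
  Product Clearance Extension: 1453 days claimed exceeds the 757-day cap, so +757 days → 18 July 2018.
Expiry of referenced patent SV-775629:
  Base: filing + 22 years → 2 August 2012.
Terminal disclaimer: SV-602222 expires on the earlier of 18 July 2018 and 2 August 2012.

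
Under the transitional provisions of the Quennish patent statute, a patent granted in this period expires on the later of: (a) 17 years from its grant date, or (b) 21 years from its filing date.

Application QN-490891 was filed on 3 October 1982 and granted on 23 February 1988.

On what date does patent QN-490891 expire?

(a) grant + 17 years → 23 February 2005.
(b) filing + 21 years → 3 October 2003.
Later of the two: 23 February 2005.

February 23, 2005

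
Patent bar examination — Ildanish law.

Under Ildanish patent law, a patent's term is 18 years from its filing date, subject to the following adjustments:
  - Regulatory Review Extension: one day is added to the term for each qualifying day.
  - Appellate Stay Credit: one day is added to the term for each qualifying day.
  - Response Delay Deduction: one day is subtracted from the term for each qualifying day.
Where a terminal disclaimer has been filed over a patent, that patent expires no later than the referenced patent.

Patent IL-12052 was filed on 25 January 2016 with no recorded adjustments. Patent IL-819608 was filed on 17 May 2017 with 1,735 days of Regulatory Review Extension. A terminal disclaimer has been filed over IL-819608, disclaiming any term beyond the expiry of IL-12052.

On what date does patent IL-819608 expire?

Natural term of IL-819608:
  Base: filing + 18 years → 17 May 2035.
  Regulatory Review Extension: +1735 days → 15 February 2040.
Expiry of referenced patent IL-12052:
  Base: filing + 18 years → 25 January 2034.
Terminal disclaimer: IL-819608 expires on the earlier of 15 February 2040 and 25 January 2034.

2034-01-25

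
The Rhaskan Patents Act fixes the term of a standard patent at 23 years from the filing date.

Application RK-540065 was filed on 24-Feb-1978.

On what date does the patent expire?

Filing date + 23 years → 24 February 2001.

February 24, 2001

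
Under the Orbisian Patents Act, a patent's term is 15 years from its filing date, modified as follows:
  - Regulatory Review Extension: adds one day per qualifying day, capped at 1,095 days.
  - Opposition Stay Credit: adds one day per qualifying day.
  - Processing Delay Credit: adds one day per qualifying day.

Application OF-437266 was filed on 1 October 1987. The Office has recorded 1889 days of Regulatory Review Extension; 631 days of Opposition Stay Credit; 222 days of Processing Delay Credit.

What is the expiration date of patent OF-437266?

January 31, 2008

Base term: filing date + 15 years → 1 October 2002.
Regulatory Review Extension: 1889 days claimed exceeds the 1095-day cap, so +1095 days → 30 September 2005.
Opposition Stay Credit: +631 days → 23 June 2007.
Processing Delay Credit: +222 days → 31 January 2008.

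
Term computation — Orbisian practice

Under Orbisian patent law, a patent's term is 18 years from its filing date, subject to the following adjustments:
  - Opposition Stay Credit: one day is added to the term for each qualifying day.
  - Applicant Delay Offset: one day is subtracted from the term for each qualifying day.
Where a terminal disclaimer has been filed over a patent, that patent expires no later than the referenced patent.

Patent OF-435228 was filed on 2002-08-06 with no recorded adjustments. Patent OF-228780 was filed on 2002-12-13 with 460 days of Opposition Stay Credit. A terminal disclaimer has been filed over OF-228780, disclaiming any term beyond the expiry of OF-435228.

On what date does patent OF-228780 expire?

Natural term of OF-228780:
  Base: filing + 18 years → 13 December 2020.
  Opposition Stay Credit: +460 days → 18 March 2022.
Expiry of referenced patent OF-435228:
  Base: filing + 18 years → 6 August 2020.
Terminal disclaimer: OF-228780 expires on the earlier of 18 March 2022 and 6 August 2020.

August 6, 2020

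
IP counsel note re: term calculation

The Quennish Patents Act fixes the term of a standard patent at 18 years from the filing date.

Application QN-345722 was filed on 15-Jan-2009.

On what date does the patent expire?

January 15, 2027

Filing date + 18 years → 15 January 2027.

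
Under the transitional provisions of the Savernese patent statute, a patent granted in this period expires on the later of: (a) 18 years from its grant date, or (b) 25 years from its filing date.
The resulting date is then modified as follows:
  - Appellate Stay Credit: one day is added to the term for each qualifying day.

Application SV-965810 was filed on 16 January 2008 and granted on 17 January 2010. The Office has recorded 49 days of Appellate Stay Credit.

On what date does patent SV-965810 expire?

2033-03-06

(a) grant + 18 years → 17 January 2028.
(b) filing + 25 years → 16 January 2033.
Later of the two: 16 January 2033.
Appellate Stay Credit: +49 days → 6 March 2033.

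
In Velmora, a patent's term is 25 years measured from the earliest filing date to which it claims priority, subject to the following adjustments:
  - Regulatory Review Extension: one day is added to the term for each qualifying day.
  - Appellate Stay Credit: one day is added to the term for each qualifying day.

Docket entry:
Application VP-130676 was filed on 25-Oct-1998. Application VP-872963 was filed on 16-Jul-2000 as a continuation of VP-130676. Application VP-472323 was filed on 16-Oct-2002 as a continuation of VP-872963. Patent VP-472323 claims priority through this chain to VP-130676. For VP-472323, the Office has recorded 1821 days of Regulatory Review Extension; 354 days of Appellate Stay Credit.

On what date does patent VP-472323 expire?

Earliest priority filing: 25 October 1998.
Base term: 25 October 1998 + 25 years → 25 October 2023.
Regulatory Review Extension: +1821 days → 19 October 2028.
Appellate Stay Credit: +354 days → 8 October 2029.

2029-10-08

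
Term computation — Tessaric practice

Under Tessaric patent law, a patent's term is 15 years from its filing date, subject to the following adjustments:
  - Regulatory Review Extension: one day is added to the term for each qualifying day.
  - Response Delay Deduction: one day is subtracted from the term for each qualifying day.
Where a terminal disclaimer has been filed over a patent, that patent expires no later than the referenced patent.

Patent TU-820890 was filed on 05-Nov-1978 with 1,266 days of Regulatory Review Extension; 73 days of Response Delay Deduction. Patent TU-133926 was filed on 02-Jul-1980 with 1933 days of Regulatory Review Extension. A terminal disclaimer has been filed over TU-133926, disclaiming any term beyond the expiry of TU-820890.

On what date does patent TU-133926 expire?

Natural term of TU-133926:
  Base: filing + 15 years → 2 July 1995.
  Regulatory Review Extension: +1933 days → 16 October 2000.
Expiry of referenced patent TU-820890:
  Base: filing + 15 years → 5 November 1993.
  Regulatory Review Extension: +1266 days → 24 April 1997.
  Response Delay Deduction: −73 days → 10 February 1997.
Terminal disclaimer: TU-133926 expires on the earlier of 16 October 2000 and 10 February 1997.

1997-02-10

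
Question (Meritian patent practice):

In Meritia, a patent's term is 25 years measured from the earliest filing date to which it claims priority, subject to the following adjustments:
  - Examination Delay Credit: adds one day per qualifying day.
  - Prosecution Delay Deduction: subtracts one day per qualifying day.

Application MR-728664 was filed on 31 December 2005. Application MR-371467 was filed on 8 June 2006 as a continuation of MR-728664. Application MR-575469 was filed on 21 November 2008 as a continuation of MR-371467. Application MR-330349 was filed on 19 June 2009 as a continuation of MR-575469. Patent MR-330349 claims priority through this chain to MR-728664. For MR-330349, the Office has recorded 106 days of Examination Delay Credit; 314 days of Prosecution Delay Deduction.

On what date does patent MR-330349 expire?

Earliest priority filing: 31 December 2005.
Base term: 31 December 2005 + 25 years → 31 December 2030.
Examination Delay Credit: +106 days → 16 April 2031.
Prosecution Delay Deduction: −314 days → 6 June 2030.

2030-06-06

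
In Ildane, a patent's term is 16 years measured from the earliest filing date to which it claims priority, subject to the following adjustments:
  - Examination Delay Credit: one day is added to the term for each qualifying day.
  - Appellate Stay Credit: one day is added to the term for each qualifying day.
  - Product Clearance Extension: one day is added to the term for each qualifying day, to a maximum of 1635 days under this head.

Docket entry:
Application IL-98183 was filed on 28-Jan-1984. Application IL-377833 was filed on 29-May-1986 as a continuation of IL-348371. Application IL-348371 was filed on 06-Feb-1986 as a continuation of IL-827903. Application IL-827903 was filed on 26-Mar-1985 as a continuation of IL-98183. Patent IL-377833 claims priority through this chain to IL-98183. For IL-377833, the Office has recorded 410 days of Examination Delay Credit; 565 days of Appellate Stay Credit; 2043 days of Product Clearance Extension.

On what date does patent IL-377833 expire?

2007-03-22

Earliest priority filing: 28 January 1984.
Base term: 28 January 1984 + 16 years → 28 January 2000.
Examination Delay Credit: +410 days → 13 March 2001.
Appellate Stay Credit: +565 days → 29 September 2002.
Product Clearance Extension: 2043 days claimed exceeds the 1635-day cap, so +1635 days → 22 March 2007.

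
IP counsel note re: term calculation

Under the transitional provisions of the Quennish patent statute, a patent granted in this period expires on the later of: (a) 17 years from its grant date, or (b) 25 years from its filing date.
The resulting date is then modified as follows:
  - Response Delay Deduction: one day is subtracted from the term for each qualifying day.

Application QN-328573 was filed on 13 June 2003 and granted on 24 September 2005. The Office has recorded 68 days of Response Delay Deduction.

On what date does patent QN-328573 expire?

2028-04-06

(a) grant + 17 years → 24 September 2022.
(b) filing + 25 years → 13 June 2028.
Later of the two: 13 June 2028.
Response Delay Deduction: −68 days → 6 April 2028.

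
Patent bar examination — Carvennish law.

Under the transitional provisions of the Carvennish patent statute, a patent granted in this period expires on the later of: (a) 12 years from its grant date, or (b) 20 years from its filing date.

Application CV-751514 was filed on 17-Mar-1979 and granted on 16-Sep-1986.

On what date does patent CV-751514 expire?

1999-03-17

(a) grant + 12 years → 16 September 1998.
(b) filing + 20 years → 17 March 1999.
Later of the two: 17 March 1999.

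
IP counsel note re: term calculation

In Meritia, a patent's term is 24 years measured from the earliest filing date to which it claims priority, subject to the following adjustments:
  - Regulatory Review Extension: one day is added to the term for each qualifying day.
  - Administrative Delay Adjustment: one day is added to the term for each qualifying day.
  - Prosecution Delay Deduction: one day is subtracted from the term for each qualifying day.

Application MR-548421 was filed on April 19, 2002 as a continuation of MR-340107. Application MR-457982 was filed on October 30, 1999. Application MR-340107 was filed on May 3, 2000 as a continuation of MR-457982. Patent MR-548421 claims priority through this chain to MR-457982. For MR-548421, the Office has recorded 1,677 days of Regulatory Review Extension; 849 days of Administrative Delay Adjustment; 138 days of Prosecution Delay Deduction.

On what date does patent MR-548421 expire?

Earliest priority filing: 30 October 1999.
Base term: 30 October 1999 + 24 years → 30 October 2023.
Regulatory Review Extension: +1677 days → 2 June 2028.
Administrative Delay Adjustment: +849 days → 29 September 2030.
Prosecution Delay Deduction: −138 days → 14 May 2030.

2030-05-14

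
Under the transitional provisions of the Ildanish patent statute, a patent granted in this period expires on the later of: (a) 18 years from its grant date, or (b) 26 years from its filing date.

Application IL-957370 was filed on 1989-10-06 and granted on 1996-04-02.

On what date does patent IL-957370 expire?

(a) grant + 18 years → 2 April 2014.
(b) filing + 26 years → 6 October 2015.
Later of the two: 6 October 2015.

2015-10-06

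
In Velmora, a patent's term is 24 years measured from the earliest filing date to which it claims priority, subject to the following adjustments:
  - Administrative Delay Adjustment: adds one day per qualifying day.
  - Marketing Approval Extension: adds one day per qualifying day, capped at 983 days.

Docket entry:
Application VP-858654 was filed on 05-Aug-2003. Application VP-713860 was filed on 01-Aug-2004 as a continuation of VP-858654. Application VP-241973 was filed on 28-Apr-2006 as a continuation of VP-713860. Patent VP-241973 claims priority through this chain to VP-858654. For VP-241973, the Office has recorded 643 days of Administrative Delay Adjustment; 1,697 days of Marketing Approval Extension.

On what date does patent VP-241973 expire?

Earliest priority filing: 5 August 2003.
Base term: 5 August 2003 + 24 years → 5 August 2027.
Administrative Delay Adjustment: +643 days → 9 May 2029.
Marketing Approval Extension: 1697 days claimed exceeds the 983-day cap, so +983 days → 17 January 2032.

2032-01-17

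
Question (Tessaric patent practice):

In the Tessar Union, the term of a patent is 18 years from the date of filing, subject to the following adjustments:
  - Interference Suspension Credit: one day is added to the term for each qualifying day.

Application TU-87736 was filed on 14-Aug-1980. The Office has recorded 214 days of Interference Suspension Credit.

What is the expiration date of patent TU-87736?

1999-03-16

Base term: filing date + 18 years → 14 August 1998.
Interference Suspension Credit: +214 days → 16 March 1999.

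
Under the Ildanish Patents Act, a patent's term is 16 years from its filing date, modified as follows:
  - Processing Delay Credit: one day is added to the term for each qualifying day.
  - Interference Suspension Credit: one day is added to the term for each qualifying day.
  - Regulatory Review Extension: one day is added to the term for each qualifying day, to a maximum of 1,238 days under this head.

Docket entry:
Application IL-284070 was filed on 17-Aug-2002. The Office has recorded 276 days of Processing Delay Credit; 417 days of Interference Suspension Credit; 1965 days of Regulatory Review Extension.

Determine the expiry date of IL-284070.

Base term: filing date + 16 years → 17 August 2018.
Processing Delay Credit: +276 days → 20 May 2019.
Interference Suspension Credit: +417 days → 10 July 2020.
Regulatory Review Extension: 1965 days claimed exceeds the 1238-day cap, so +1238 days → 30 November 2023.

2023-11-30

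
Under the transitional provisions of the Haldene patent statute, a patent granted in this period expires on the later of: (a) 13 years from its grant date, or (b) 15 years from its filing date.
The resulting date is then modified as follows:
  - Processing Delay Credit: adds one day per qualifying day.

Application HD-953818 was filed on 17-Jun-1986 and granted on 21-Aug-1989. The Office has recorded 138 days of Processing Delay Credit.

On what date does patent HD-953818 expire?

(a) grant + 13 years → 21 August 2002.
(b) filing + 15 years → 17 June 2001.
Later of the two: 21 August 2002.
Processing Delay Credit: +138 days → 6 January 2003.

2003-01-06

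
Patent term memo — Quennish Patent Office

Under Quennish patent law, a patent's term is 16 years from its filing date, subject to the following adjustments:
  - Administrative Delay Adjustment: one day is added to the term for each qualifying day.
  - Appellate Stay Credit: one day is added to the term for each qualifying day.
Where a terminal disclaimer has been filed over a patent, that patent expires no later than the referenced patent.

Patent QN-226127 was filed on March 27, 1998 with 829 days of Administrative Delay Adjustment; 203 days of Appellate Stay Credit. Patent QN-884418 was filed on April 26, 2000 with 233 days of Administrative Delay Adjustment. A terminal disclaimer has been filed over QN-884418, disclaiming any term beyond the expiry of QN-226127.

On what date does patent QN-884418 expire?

Natural term of QN-884418:
  Base: filing + 16 years → 26 April 2016.
  Administrative Delay Adjustment: +233 days → 15 December 2016.
Expiry of referenced patent QN-226127:
  Base: filing + 16 years → 27 March 2014.
  Administrative Delay Adjustment: +829 days → 3 July 2016.
  Appellate Stay Credit: +203 days → 22 January 2017.
Terminal disclaimer: QN-884418 expires on the earlier of 15 December 2016 and 22 January 2017.

2016-12-15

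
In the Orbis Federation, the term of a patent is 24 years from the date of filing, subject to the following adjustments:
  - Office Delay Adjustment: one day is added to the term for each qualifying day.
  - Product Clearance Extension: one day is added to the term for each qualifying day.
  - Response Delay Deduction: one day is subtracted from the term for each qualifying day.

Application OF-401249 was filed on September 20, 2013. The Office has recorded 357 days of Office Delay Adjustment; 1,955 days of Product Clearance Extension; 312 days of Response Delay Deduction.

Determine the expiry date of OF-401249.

Base term: filing date + 24 years → 20 September 2037.
Office Delay Adjustment: +357 days → 12 September 2038.
Product Clearance Extension: +1955 days → 19 January 2044.
Response Delay Deduction: −312 days → 13 March 2043.

2043-03-13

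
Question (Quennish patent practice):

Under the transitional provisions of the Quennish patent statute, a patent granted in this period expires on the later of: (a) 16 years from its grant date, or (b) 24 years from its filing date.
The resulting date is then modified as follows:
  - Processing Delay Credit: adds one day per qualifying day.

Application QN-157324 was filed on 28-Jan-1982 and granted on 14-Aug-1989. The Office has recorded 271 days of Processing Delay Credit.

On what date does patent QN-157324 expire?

October 26, 2006

(a) grant + 16 years → 14 August 2005.
(b) filing + 24 years → 28 January 2006.
Later of the two: 28 January 2006.
Processing Delay Credit: +271 days → 26 October 2006.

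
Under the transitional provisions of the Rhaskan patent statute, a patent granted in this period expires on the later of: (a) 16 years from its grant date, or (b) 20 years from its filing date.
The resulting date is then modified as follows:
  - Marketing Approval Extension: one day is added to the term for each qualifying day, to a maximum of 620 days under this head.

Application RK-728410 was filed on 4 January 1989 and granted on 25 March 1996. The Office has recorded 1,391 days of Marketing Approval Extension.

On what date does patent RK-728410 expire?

(a) grant + 16 years → 25 March 2012.
(b) filing + 20 years → 4 January 2009.
Later of the two: 25 March 2012.
Marketing Approval Extension: 1391 days claimed exceeds the 620-day cap, so +620 days → 5 December 2013.

2013-12-05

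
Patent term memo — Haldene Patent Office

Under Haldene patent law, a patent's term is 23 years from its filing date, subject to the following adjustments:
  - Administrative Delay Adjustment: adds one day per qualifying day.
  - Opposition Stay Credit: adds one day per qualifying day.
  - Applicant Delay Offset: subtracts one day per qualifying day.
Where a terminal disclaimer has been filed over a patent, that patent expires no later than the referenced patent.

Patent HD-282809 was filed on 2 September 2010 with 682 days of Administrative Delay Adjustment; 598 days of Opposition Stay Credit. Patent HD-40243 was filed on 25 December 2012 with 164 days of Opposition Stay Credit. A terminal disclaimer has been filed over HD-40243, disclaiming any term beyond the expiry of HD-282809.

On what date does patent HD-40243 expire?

2036-06-06

Natural term of HD-40243:
  Base: filing + 23 years → 25 December 2035.
  Opposition Stay Credit: +164 days → 6 June 2036.
Expiry of referenced patent HD-282809:
  Base: filing + 23 years → 2 September 2033.
  Administrative Delay Adjustment: +682 days → 16 July 2035.
  Opposition Stay Credit: +598 days → 5 March 2037.
Terminal disclaimer: HD-40243 expires on the earlier of 6 June 2036 and 5 March 2037.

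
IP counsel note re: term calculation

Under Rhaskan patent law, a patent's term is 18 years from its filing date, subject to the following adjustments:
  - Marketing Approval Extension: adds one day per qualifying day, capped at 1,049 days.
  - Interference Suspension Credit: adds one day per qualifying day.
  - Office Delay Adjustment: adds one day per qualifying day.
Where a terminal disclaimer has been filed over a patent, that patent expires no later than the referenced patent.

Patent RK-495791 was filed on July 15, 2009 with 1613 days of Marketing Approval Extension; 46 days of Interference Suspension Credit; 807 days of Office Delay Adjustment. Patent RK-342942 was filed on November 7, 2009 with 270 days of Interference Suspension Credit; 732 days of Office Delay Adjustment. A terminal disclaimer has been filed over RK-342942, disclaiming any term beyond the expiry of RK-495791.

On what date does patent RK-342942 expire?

2030-08-05

Natural term of RK-342942:
  Base: filing + 18 years → 7 November 2027.
  Interference Suspension Credit: +270 days → 3 August 2028.
  Office Delay Adjustment: +732 days → 5 August 2030.
Expiry of referenced patent RK-495791:
  Base: filing + 18 years → 15 July 2027.
  Marketing Approval Extension: 1613 days claimed exceeds the 1049-day cap, so +1049 days → 29 May 2030.
  Interference Suspension Credit: +46 days → 14 July 2030.
  Office Delay Adjustment: +807 days → 28 September 2032.
Terminal disclaimer: RK-342942 expires on the earlier of 5 August 2030 and 28 September 2032.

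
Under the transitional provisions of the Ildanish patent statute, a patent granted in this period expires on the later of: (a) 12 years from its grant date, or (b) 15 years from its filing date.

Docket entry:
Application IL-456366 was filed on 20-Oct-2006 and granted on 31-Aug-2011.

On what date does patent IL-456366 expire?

(a) grant + 12 years → 31 August 2023.
(b) filing + 15 years → 20 October 2021.
Later of the two: 31 August 2023.

August 31, 2023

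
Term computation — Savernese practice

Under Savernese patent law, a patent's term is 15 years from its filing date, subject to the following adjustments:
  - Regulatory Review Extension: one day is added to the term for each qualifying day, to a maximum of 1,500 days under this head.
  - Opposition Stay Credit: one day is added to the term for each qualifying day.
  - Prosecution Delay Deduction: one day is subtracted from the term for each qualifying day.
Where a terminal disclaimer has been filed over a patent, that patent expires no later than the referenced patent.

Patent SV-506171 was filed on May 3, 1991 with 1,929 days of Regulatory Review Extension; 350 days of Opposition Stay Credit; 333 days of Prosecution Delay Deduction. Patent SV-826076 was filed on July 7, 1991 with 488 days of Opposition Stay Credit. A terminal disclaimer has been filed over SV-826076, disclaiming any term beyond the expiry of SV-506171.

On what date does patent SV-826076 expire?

2007-11-07

Natural term of SV-826076:
  Base: filing + 15 years → 7 July 2006.
  Opposition Stay Credit: +488 days → 7 November 2007.
Expiry of referenced patent SV-506171:
  Base: filing + 15 years → 3 May 2006.
  Regulatory Review Extension: 1929 days claimed exceeds the 1500-day cap, so +1500 days → 11 June 2010.
  Opposition Stay Credit: +350 days → 27 May 2011.
  Prosecution Delay Deduction: −333 days → 28 June 2010.
Terminal disclaimer: SV-826076 expires on the earlier of 7 November 2007 and 28 June 2010.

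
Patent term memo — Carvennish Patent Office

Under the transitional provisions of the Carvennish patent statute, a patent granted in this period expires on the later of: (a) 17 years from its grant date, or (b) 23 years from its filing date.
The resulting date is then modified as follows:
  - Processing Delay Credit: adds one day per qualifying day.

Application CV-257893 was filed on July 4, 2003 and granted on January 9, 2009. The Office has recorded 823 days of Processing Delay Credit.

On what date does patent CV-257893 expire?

(a) grant + 17 years → 9 January 2026.
(b) filing + 23 years → 4 July 2026.
Later of the two: 4 July 2026.
Processing Delay Credit: +823 days → 4 October 2028.

2028-10-04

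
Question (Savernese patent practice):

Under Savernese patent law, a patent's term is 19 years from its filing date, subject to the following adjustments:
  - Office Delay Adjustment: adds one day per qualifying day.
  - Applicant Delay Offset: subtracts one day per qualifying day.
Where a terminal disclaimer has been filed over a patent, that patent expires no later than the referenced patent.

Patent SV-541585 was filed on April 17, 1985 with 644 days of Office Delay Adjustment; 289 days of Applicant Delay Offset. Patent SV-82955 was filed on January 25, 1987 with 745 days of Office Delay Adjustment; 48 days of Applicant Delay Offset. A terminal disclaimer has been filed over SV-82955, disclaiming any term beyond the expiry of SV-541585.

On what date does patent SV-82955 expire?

Natural term of SV-82955:
  Base: filing + 19 years → 25 January 2006.
  Office Delay Adjustment: +745 days → 9 February 2008.
  Applicant Delay Offset: −48 days → 23 December 2007.
Expiry of referenced patent SV-541585:
  Base: filing + 19 years → 17 April 2004.
  Office Delay Adjustment: +644 days → 21 January 2006.
  Applicant Delay Offset: −289 days → 7 April 2005.
Terminal disclaimer: SV-82955 expires on the earlier of 23 December 2007 and 7 April 2005.

April 7, 2005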